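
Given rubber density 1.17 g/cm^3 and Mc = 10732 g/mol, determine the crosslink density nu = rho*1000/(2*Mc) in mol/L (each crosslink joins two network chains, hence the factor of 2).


nu = rho * 1000 / (2 * Mc)
nu = 1.17 * 1000 / (2 * 10732)
nu = 1170.0 / 21464
nu = 0.0545 mol/L

0.0545 mol/L


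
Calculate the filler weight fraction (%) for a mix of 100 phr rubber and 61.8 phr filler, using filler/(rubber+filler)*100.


Filler % = filler / (rubber + filler) * 100
= 61.8 / (100 + 61.8) * 100
= 61.8 / 161.8 * 100
= 38.2%

38.2%


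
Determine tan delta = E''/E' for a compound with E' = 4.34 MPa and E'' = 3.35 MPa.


tan delta = E'' / E'
= 3.35 / 4.34
= 0.7719

tan delta = 0.7719


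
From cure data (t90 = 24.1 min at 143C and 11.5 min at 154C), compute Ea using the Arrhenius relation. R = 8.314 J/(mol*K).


T1 = 416.15 K, T2 = 427.15 K
1/T1 - 1/T2 = 6.1882e-05
ln(t1/t2) = ln(24.1/11.5) = 0.7399
Ea = 8.314 * 0.7399 / 6.1882e-05 = 99403.1194 J/mol
Ea = 99.4 kJ/mol

99.4 kJ/mol


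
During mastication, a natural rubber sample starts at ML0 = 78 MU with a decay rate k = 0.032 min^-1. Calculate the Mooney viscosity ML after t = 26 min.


ML = ML0 * exp(-k * t)
ML = 78 * exp(-0.032 * 26)
ML = 78 * 0.4352
ML = 33.94 MU

33.94 MU


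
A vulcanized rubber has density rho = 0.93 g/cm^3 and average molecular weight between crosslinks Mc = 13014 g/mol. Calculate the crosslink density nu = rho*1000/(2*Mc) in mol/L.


nu = rho * 1000 / (2 * Mc)
nu = 0.93 * 1000 / (2 * 13014)
nu = 930.0 / 26028
nu = 0.0357 mol/L

0.0357 mol/L


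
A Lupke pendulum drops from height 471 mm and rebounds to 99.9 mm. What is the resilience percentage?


Resilience = h_rebound / h_drop * 100
= 99.9 / 471 * 100
= 21.2%

21.2%


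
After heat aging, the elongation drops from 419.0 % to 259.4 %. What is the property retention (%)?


Retention = aged / original * 100
= 259.4 / 419.0 * 100
= 61.9%

61.9%


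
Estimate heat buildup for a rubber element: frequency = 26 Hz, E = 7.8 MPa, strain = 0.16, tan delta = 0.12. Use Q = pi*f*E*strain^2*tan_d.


Q = pi * f * E * strain^2 * tan_d
= pi * 26 * 7.8 * 0.16^2 * 0.12
= pi * 26 * 7.8 * 0.0256 * 0.12
= 1.9572

Q = 1.9572


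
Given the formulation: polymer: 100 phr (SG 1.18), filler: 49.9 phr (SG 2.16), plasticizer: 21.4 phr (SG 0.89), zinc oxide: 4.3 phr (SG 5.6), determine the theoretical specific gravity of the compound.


Sum of weights = 175.6
Volume contributions:
  polymer: 100/1.18 = 84.7458
  filler: 49.9/2.16 = 23.1019
  plasticizer: 21.4/0.89 = 24.0449
  zinc oxide: 4.3/5.6 = 0.7679
Sum of volumes = 132.6604
SG = 175.6 / 132.6604 = 1.324

SG = 1.324


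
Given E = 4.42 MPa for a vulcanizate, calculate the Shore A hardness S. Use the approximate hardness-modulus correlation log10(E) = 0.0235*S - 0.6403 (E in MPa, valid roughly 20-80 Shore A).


log10(E) = 0.0235*S - 0.6403  =>  S = (log10(E) + 0.6403) / 0.0235
log10(4.42) = 0.645422
S = (0.645422 + 0.6403) / 0.0235 = 1.285722 / 0.0235
S = 54.7

Shore A = 54.7


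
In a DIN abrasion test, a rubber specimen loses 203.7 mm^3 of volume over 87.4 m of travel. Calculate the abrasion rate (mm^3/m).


Rate = volume_loss / distance
= 203.7 / 87.4
= 2.331 mm^3/m

2.331 mm^3/m


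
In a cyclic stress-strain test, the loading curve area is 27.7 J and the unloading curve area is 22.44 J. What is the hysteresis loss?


Hysteresis loss = loading - unloading
= 27.7 - 22.44
= 5.26 J

5.26 J


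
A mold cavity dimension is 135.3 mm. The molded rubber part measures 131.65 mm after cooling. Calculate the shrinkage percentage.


Shrinkage = (mold - part) / mold * 100
= (135.3 - 131.65) / 135.3 * 100
= 3.65 / 135.3 * 100
= 2.7%

2.7%


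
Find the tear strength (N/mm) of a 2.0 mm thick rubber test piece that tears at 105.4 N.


Tear strength = force / thickness
= 105.4 / 2.0
= 52.7 N/mm

52.7 N/mm


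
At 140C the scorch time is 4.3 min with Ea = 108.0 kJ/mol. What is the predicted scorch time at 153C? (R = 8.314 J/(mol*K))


Convert temperatures: T1 = 140 + 273.15 = 413.15 K, T2 = 153 + 273.15 = 426.15 K
ts2_new = 4.3 * exp(108000 / 8.314 * (1/426.15 - 1/413.15))
1/T2 - 1/T1 = -7.3837e-05
ts2_new = 1.65 min

1.65 min


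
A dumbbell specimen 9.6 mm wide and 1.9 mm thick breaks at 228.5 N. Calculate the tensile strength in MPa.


Area = width * thickness = 9.6 * 1.9 = 18.24 mm^2
TS = force / area = 228.5 / 18.24 = 12.53 MPa

12.53 MPa


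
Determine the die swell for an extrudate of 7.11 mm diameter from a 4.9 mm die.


Die swell ratio = D_extrudate / D_die
= 7.11 / 4.9
= 1.451

Die swell = 1.451


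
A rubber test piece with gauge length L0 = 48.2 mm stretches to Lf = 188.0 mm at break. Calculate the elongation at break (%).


Elongation = (Lf - L0) / L0 * 100
= (188.0 - 48.2) / 48.2 * 100
= 139.8 / 48.2 * 100
= 290.0%

290.0%


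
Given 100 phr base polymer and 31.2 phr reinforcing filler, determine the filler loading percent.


Filler % = filler / (rubber + filler) * 100
= 31.2 / (100 + 31.2) * 100
= 31.2 / 131.2 * 100
= 23.78%

23.78%


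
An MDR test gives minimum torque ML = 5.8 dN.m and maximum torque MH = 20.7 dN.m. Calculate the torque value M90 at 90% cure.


M90 = ML + 0.9 * (MH - ML)
M90 = 5.8 + 0.9 * (20.7 - 5.8)
M90 = 5.8 + 0.9 * 14.9
M90 = 19.21 dN.m

19.21 dN.m


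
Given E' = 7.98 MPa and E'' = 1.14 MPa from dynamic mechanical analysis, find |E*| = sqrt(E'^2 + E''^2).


|E*| = sqrt(E'^2 + E''^2)
= sqrt(7.98^2 + 1.14^2)
= sqrt(63.6804 + 1.2996)
= 8.061 MPa

8.061 MPa


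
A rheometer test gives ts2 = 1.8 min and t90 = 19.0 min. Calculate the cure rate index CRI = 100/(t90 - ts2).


CRI = 100 / (t90 - ts2)
= 100 / (19.0 - 1.8)
= 100 / 17.2
= 5.81 min^-1

5.81 min^-1


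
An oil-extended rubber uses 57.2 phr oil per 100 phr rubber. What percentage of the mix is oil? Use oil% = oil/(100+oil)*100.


Oil % = oil / (100 + oil) * 100
= 57.2 / (100 + 57.2) * 100
= 57.2 / 157.2 * 100
= 36.39%

36.39%


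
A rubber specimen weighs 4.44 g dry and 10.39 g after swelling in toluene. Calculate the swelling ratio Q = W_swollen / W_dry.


Q = W_swollen / W_dry
Q = 10.39 / 4.44
Q = 2.34

Q = 2.34


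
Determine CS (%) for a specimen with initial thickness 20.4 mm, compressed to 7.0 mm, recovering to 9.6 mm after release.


CS = (t0 - recovered) / (t0 - ts) * 100
= (20.4 - 9.6) / (20.4 - 7.0) * 100
= 10.8 / 13.4 * 100
= 80.6%

80.6%


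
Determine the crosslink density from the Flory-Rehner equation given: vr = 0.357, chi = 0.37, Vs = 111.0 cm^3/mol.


ln(1 - vr) = ln(1 - 0.357) = -0.4416
Numerator = -((-0.4416) + 0.357 + 0.37 * 0.357^2) = 0.0375
Denominator = 111.0 * (0.357^(1/3) - 0.357/2) = 58.9296
nu = 0.0375 / 58.9296 = 6.3558e-04 mol/cm^3

6.3558e-04 mol/cm^3


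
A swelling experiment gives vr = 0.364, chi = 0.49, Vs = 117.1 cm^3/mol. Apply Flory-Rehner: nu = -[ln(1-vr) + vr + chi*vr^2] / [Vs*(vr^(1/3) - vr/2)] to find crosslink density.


ln(1 - vr) = ln(1 - 0.364) = -0.4526
Numerator = -((-0.4526) + 0.364 + 0.49 * 0.364^2) = 0.0236
Denominator = 117.1 * (0.364^(1/3) - 0.364/2) = 62.2976
nu = 0.0236 / 62.2976 = 3.7937e-04 mol/cm^3

3.7937e-04 mol/cm^3


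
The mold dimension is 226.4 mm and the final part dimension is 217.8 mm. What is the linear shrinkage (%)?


Shrinkage = (mold - part) / mold * 100
= (226.4 - 217.8) / 226.4 * 100
= 8.6 / 226.4 * 100
= 3.8%

3.8%


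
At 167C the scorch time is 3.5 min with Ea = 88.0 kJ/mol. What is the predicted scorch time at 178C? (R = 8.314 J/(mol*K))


Convert temperatures: T1 = 167 + 273.15 = 440.15 K, T2 = 178 + 273.15 = 451.15 K
ts2_new = 3.5 * exp(88000 / 8.314 * (1/451.15 - 1/440.15))
1/T2 - 1/T1 = -5.5395e-05
ts2_new = 1.95 min

1.95 min


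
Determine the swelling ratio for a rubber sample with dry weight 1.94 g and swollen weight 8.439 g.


Q = W_swollen / W_dry
Q = 8.439 / 1.94
Q = 4.35

Q = 4.35


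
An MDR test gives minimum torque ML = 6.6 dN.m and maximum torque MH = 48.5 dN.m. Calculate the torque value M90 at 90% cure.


M90 = ML + 0.9 * (MH - ML)
M90 = 6.6 + 0.9 * (48.5 - 6.6)
M90 = 6.6 + 0.9 * 41.9
M90 = 44.31 dN.m

44.31 dN.m


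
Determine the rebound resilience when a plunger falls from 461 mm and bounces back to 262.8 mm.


Resilience = h_rebound / h_drop * 100
= 262.8 / 461 * 100
= 57.0%

57.0%


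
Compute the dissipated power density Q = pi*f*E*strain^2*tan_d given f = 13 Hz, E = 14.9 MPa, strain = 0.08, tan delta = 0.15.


Q = pi * f * E * strain^2 * tan_d
= pi * 13 * 14.9 * 0.08^2 * 0.15
= pi * 13 * 14.9 * 0.0064 * 0.15
= 0.5842

Q = 0.5842


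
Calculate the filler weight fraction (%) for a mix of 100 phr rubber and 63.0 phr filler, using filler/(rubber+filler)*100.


Filler % = filler / (rubber + filler) * 100
= 63.0 / (100 + 63.0) * 100
= 63.0 / 163.0 * 100
= 38.65%

38.65%


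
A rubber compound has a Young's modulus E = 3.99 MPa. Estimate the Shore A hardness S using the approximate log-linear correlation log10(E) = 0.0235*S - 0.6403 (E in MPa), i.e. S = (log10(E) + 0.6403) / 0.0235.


log10(E) = 0.0235*S - 0.6403  =>  S = (log10(E) + 0.6403) / 0.0235
log10(3.99) = 0.600973
S = (0.600973 + 0.6403) / 0.0235 = 1.241273 / 0.0235
S = 52.8

Shore A = 52.8


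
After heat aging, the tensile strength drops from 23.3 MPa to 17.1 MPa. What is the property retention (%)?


Retention = aged / original * 100
= 17.1 / 23.3 * 100
= 73.4%

73.4%


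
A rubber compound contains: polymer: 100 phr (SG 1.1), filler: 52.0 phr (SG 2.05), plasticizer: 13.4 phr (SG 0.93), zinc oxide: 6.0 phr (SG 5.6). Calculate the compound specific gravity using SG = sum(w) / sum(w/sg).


Sum of weights = 171.4
Volume contributions:
  polymer: 100/1.1 = 90.9091
  filler: 52.0/2.05 = 25.3659
  plasticizer: 13.4/0.93 = 14.4086
  zinc oxide: 6.0/5.6 = 1.0714
Sum of volumes = 131.7550
SG = 171.4 / 131.7550 = 1.301

SG = 1.301


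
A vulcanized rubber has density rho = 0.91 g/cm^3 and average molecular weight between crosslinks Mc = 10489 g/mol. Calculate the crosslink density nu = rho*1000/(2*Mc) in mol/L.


nu = rho * 1000 / (2 * Mc)
nu = 0.91 * 1000 / (2 * 10489)
nu = 910.0 / 20978
nu = 0.0434 mol/L

0.0434 mol/L


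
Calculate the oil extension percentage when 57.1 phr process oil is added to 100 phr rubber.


Oil % = oil / (100 + oil) * 100
= 57.1 / (100 + 57.1) * 100
= 57.1 / 157.1 * 100
= 36.35%

36.35%


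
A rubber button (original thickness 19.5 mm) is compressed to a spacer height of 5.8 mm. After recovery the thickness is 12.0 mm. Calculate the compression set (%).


CS = (t0 - recovered) / (t0 - ts) * 100
= (19.5 - 12.0) / (19.5 - 5.8) * 100
= 7.5 / 13.7 * 100
= 54.7%

54.7%


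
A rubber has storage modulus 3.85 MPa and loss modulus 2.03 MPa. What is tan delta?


tan delta = E'' / E'
= 2.03 / 3.85
= 0.5273

tan delta = 0.5273


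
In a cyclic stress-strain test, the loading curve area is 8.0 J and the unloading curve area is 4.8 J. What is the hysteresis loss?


Hysteresis loss = loading - unloading
= 8.0 - 4.8
= 3.2 J

3.2 J


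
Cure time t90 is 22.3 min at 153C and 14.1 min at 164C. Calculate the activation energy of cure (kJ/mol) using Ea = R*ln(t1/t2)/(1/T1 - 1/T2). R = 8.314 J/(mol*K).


T1 = 426.15 K, T2 = 437.15 K
1/T1 - 1/T2 = 5.9047e-05
ln(t1/t2) = ln(22.3/14.1) = 0.4584
Ea = 8.314 * 0.4584 / 5.9047e-05 = 64545.5306 J/mol
Ea = 64.55 kJ/mol

64.55 kJ/mol


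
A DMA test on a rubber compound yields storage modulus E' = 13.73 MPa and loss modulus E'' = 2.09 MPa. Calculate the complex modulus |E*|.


|E*| = sqrt(E'^2 + E''^2)
= sqrt(13.73^2 + 2.09^2)
= sqrt(188.5129 + 4.3681)
= 13.888 MPa

13.888 MPa


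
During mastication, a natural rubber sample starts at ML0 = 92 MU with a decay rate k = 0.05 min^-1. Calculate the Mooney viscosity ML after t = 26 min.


ML = ML0 * exp(-k * t)
ML = 92 * exp(-0.05 * 26)
ML = 92 * 0.2725
ML = 25.07 MU

25.07 MU


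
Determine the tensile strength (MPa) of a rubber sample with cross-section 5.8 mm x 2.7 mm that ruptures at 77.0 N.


Area = width * thickness = 5.8 * 2.7 = 15.66 mm^2
TS = force / area = 77.0 / 15.66 = 4.92 MPa

4.92 MPa


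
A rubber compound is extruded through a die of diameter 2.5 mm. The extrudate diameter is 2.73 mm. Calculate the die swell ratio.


Die swell ratio = D_extrudate / D_die
= 2.73 / 2.5
= 1.092

Die swell = 1.092


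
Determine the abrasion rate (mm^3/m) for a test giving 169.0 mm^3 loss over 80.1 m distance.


Rate = volume_loss / distance
= 169.0 / 80.1
= 2.11 mm^3/m

2.11 mm^3/m


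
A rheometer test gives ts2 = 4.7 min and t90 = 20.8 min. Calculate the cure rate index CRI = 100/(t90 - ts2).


CRI = 100 / (t90 - ts2)
= 100 / (20.8 - 4.7)
= 100 / 16.1
= 6.21 min^-1

6.21 min^-1


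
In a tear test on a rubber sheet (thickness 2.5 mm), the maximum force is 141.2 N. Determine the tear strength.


Tear strength = force / thickness
= 141.2 / 2.5
= 56.48 N/mm

56.48 N/mm


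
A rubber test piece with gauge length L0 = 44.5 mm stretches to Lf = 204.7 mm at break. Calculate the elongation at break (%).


Elongation = (Lf - L0) / L0 * 100
= (204.7 - 44.5) / 44.5 * 100
= 160.2 / 44.5 * 100
= 360.0%

360.0%


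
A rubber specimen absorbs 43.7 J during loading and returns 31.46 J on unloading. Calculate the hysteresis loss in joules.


Hysteresis loss = loading - unloading
= 43.7 - 31.46
= 12.24 J

12.24 J


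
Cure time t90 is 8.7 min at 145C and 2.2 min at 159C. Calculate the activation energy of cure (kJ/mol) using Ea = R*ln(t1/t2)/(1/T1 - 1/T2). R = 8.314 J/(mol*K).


T1 = 418.15 K, T2 = 432.15 K
1/T1 - 1/T2 = 7.7475e-05
ln(t1/t2) = ln(8.7/2.2) = 1.3749
Ea = 8.314 * 1.3749 / 7.7475e-05 = 147539.6909 J/mol
Ea = 147.54 kJ/mol

147.54 kJ/mol


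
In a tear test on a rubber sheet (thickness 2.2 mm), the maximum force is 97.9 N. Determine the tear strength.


Tear strength = force / thickness
= 97.9 / 2.2
= 44.5 N/mm

44.5 N/mm


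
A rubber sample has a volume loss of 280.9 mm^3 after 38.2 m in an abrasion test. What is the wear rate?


Rate = volume_loss / distance
= 280.9 / 38.2
= 7.353 mm^3/m

7.353 mm^3/m


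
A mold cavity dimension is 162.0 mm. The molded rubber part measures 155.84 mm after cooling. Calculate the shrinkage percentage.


Shrinkage = (mold - part) / mold * 100
= (162.0 - 155.84) / 162.0 * 100
= 6.16 / 162.0 * 100
= 3.8%

3.8%


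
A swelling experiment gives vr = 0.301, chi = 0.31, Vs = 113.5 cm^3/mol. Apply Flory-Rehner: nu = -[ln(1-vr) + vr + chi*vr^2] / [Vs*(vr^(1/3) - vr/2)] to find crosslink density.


ln(1 - vr) = ln(1 - 0.301) = -0.3581
Numerator = -((-0.3581) + 0.301 + 0.31 * 0.301^2) = 0.0290
Denominator = 113.5 * (0.301^(1/3) - 0.301/2) = 58.9832
nu = 0.0290 / 58.9832 = 4.9197e-04 mol/cm^3

4.9197e-04 mol/cm^3


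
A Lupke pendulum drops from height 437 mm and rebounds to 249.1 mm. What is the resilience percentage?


Resilience = h_rebound / h_drop * 100
= 249.1 / 437 * 100
= 57.0%

57.0%


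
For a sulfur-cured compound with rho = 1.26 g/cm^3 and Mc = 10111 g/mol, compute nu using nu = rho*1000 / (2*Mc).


nu = rho * 1000 / (2 * Mc)
nu = 1.26 * 1000 / (2 * 10111)
nu = 1260.0 / 20222
nu = 0.0623 mol/L

0.0623 mol/L


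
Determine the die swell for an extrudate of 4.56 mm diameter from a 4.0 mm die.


Die swell ratio = D_extrudate / D_die
= 4.56 / 4.0
= 1.14

Die swell = 1.14


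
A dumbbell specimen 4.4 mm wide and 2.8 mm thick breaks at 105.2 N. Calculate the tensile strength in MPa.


Area = width * thickness = 4.4 * 2.8 = 12.32 mm^2
TS = force / area = 105.2 / 12.32 = 8.54 MPa

8.54 MPa


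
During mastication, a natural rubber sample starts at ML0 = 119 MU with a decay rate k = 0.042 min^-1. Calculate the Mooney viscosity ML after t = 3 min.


ML = ML0 * exp(-k * t)
ML = 119 * exp(-0.042 * 3)
ML = 119 * 0.8816
ML = 104.91 MU

104.91 MU


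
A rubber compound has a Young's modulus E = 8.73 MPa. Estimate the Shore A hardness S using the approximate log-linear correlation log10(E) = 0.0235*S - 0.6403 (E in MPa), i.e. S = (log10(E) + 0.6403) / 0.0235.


log10(E) = 0.0235*S - 0.6403  =>  S = (log10(E) + 0.6403) / 0.0235
log10(8.73) = 0.941014
S = (0.941014 + 0.6403) / 0.0235 = 1.581314 / 0.0235
S = 67.3

Shore A = 67.3


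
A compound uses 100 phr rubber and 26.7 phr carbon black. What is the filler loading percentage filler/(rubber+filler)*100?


Filler % = filler / (rubber + filler) * 100
= 26.7 / (100 + 26.7) * 100
= 26.7 / 126.7 * 100
= 21.07%

21.07%


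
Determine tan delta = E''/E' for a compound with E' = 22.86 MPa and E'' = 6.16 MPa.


tan delta = E'' / E'
= 6.16 / 22.86
= 0.2695

tan delta = 0.2695


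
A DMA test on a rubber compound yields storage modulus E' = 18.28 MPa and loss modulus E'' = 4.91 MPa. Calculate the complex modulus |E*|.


|E*| = sqrt(E'^2 + E''^2)
= sqrt(18.28^2 + 4.91^2)
= sqrt(334.1584 + 24.1081)
= 18.928 MPa

18.928 MPa


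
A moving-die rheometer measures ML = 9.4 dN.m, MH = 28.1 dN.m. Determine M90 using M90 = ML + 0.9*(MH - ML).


M90 = ML + 0.9 * (MH - ML)
M90 = 9.4 + 0.9 * (28.1 - 9.4)
M90 = 9.4 + 0.9 * 18.7
M90 = 26.23 dN.m

26.23 dN.m


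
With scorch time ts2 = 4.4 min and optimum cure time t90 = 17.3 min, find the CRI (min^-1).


CRI = 100 / (t90 - ts2)
= 100 / (17.3 - 4.4)
= 100 / 12.9
= 7.75 min^-1

7.75 min^-1


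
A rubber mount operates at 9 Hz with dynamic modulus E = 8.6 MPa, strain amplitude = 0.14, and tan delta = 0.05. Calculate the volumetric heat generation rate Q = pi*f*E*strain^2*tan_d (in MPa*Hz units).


Q = pi * f * E * strain^2 * tan_d
= pi * 9 * 8.6 * 0.14^2 * 0.05
= pi * 9 * 8.6 * 0.0196 * 0.05
= 0.2383

Q = 0.2383


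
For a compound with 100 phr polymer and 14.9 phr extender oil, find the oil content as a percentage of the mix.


Oil % = oil / (100 + oil) * 100
= 14.9 / (100 + 14.9) * 100
= 14.9 / 114.9 * 100
= 12.97%

12.97%


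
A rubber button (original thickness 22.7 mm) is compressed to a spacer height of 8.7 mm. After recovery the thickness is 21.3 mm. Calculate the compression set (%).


CS = (t0 - recovered) / (t0 - ts) * 100
= (22.7 - 21.3) / (22.7 - 8.7) * 100
= 1.4 / 14.0 * 100
= 10.0%

10.0%


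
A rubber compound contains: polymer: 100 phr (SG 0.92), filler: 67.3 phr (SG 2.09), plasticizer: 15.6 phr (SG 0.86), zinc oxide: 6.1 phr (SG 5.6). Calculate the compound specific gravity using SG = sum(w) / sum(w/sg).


Sum of weights = 189.0
Volume contributions:
  polymer: 100/0.92 = 108.6957
  filler: 67.3/2.09 = 32.2010
  plasticizer: 15.6/0.86 = 18.1395
  zinc oxide: 6.1/5.6 = 1.0893
Sum of volumes = 160.1254
SG = 189.0 / 160.1254 = 1.18

SG = 1.18


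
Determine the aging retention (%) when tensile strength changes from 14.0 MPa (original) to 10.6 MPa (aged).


Retention = aged / original * 100
= 10.6 / 14.0 * 100
= 75.7%

75.7%


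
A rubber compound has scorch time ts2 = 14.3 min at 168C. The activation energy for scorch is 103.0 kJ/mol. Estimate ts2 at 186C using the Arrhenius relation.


Convert temperatures: T1 = 168 + 273.15 = 441.15 K, T2 = 186 + 273.15 = 459.15 K
ts2_new = 14.3 * exp(103000 / 8.314 * (1/459.15 - 1/441.15))
1/T2 - 1/T1 = -8.8865e-05
ts2_new = 4.76 min

4.76 min


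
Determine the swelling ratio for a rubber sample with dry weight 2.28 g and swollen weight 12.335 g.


Q = W_swollen / W_dry
Q = 12.335 / 2.28
Q = 5.41

Q = 5.41


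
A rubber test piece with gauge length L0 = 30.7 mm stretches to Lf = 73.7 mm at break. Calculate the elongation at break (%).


Elongation = (Lf - L0) / L0 * 100
= (73.7 - 30.7) / 30.7 * 100
= 43.0 / 30.7 * 100
= 140.1%

140.1%


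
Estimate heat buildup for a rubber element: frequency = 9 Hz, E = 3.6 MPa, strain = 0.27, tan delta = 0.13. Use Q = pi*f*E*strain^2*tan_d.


Q = pi * f * E * strain^2 * tan_d
= pi * 9 * 3.6 * 0.27^2 * 0.13
= pi * 9 * 3.6 * 0.0729 * 0.13
= 0.9646

Q = 0.9646


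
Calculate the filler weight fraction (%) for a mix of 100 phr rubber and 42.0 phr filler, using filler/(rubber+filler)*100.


Filler % = filler / (rubber + filler) * 100
= 42.0 / (100 + 42.0) * 100
= 42.0 / 142.0 * 100
= 29.58%

29.58%


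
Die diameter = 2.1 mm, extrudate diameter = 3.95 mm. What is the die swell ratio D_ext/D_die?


Die swell ratio = D_extrudate / D_die
= 3.95 / 2.1
= 1.881

Die swell = 1.881


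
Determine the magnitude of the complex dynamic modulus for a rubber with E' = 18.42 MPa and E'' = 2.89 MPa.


|E*| = sqrt(E'^2 + E''^2)
= sqrt(18.42^2 + 2.89^2)
= sqrt(339.2964 + 8.3521)
= 18.645 MPa

18.645 MPa


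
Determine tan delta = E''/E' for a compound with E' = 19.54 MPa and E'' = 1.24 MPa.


tan delta = E'' / E'
= 1.24 / 19.54
= 0.0635

tan delta = 0.0635


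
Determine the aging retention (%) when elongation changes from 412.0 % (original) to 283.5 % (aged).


Retention = aged / original * 100
= 283.5 / 412.0 * 100
= 68.8%

68.8%


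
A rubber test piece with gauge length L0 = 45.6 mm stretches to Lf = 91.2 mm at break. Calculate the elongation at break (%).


Elongation = (Lf - L0) / L0 * 100
= (91.2 - 45.6) / 45.6 * 100
= 45.6 / 45.6 * 100
= 100.0%

100.0%


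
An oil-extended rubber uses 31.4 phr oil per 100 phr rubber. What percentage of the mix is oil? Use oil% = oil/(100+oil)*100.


Oil % = oil / (100 + oil) * 100
= 31.4 / (100 + 31.4) * 100
= 31.4 / 131.4 * 100
= 23.9%

23.9%


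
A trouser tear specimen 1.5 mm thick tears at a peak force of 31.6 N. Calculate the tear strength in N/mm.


Tear strength = force / thickness
= 31.6 / 1.5
= 21.07 N/mm

21.07 N/mm


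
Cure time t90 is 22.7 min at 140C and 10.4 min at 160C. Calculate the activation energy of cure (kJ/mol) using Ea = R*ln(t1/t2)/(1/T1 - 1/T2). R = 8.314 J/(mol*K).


T1 = 413.15 K, T2 = 433.15 K
1/T1 - 1/T2 = 1.1176e-04
ln(t1/t2) = ln(22.7/10.4) = 0.7806
Ea = 8.314 * 0.7806 / 1.1176e-04 = 58067.3360 J/mol
Ea = 58.07 kJ/mol

58.07 kJ/mol


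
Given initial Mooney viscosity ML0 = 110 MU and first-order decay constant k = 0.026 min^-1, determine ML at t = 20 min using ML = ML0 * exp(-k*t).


ML = ML0 * exp(-k * t)
ML = 110 * exp(-0.026 * 20)
ML = 110 * 0.5945
ML = 65.4 MU

65.4 MU


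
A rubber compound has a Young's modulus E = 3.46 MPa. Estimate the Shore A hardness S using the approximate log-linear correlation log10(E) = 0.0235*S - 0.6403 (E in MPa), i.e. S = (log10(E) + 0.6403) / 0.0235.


log10(E) = 0.0235*S - 0.6403  =>  S = (log10(E) + 0.6403) / 0.0235
log10(3.46) = 0.539076
S = (0.539076 + 0.6403) / 0.0235 = 1.179376 / 0.0235
S = 50.2

Shore A = 50.2


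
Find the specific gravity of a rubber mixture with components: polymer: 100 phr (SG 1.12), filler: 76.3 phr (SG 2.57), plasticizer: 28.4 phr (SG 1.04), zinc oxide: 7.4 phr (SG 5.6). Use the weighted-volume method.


Sum of weights = 212.1
Volume contributions:
  polymer: 100/1.12 = 89.2857
  filler: 76.3/2.57 = 29.6887
  plasticizer: 28.4/1.04 = 27.3077
  zinc oxide: 7.4/5.6 = 1.3214
Sum of volumes = 147.6036
SG = 212.1 / 147.6036 = 1.437

SG = 1.437


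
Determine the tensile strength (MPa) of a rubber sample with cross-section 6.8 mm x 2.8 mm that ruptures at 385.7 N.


Area = width * thickness = 6.8 * 2.8 = 19.04 mm^2
TS = force / area = 385.7 / 19.04 = 20.26 MPa

20.26 MPa


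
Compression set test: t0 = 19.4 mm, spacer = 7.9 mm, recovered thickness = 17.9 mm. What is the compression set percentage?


CS = (t0 - recovered) / (t0 - ts) * 100
= (19.4 - 17.9) / (19.4 - 7.9) * 100
= 1.5 / 11.5 * 100
= 13.0%

13.0%


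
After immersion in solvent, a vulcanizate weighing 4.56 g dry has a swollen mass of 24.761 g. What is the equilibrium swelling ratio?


Q = W_swollen / W_dry
Q = 24.761 / 4.56
Q = 5.43

Q = 5.43


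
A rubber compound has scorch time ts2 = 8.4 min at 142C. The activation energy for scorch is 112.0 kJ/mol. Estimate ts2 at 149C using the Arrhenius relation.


Convert temperatures: T1 = 142 + 273.15 = 415.15 K, T2 = 149 + 273.15 = 422.15 K
ts2_new = 8.4 * exp(112000 / 8.314 * (1/422.15 - 1/415.15))
1/T2 - 1/T1 = -3.9942e-05
ts2_new = 4.9 min

4.9 min


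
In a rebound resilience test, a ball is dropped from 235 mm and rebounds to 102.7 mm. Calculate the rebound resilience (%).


Resilience = h_rebound / h_drop * 100
= 102.7 / 235 * 100
= 43.7%

43.7%


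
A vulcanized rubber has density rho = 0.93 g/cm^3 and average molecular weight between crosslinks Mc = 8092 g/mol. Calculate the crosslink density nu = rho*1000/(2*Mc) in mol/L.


nu = rho * 1000 / (2 * Mc)
nu = 0.93 * 1000 / (2 * 8092)
nu = 930.0 / 16184
nu = 0.0575 mol/L

0.0575 mol/L


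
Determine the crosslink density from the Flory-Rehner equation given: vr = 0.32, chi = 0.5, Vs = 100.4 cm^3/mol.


ln(1 - vr) = ln(1 - 0.32) = -0.3857
Numerator = -((-0.3857) + 0.32 + 0.5 * 0.32^2) = 0.0145
Denominator = 100.4 * (0.32^(1/3) - 0.32/2) = 52.6086
nu = 0.0145 / 52.6086 = 2.7491e-04 mol/cm^3

2.7491e-04 mol/cm^3


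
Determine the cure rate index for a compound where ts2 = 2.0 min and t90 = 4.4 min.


CRI = 100 / (t90 - ts2)
= 100 / (4.4 - 2.0)
= 100 / 2.4
= 41.67 min^-1

41.67 min^-1


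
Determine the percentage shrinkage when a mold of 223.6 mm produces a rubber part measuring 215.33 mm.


Shrinkage = (mold - part) / mold * 100
= (223.6 - 215.33) / 223.6 * 100
= 8.27 / 223.6 * 100
= 3.7%

3.7%


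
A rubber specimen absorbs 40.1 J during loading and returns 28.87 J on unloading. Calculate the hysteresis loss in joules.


Hysteresis loss = loading - unloading
= 40.1 - 28.87
= 11.23 J

11.23 J


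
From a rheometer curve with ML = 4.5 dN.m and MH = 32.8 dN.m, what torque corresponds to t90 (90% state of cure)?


M90 = ML + 0.9 * (MH - ML)
M90 = 4.5 + 0.9 * (32.8 - 4.5)
M90 = 4.5 + 0.9 * 28.3
M90 = 29.97 dN.m

29.97 dN.m


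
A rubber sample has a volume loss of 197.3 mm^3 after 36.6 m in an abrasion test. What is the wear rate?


Rate = volume_loss / distance
= 197.3 / 36.6
= 5.391 mm^3/m

5.391 mm^3/m


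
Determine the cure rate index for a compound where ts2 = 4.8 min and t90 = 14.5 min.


CRI = 100 / (t90 - ts2)
= 100 / (14.5 - 4.8)
= 100 / 9.7
= 10.31 min^-1

10.31 min^-1


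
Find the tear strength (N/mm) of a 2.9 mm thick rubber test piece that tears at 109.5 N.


Tear strength = force / thickness
= 109.5 / 2.9
= 37.76 N/mm

37.76 N/mm


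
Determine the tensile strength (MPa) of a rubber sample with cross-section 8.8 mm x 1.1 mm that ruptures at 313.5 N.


Area = width * thickness = 8.8 * 1.1 = 9.68 mm^2
TS = force / area = 313.5 / 9.68 = 32.39 MPa

32.39 MPa


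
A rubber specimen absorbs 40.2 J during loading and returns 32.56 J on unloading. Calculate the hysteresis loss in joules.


Hysteresis loss = loading - unloading
= 40.2 - 32.56
= 7.64 J

7.64 J


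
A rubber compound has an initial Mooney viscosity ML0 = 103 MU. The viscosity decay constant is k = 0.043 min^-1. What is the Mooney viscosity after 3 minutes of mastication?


ML = ML0 * exp(-k * t)
ML = 103 * exp(-0.043 * 3)
ML = 103 * 0.8790
ML = 90.53 MU

90.53 MU


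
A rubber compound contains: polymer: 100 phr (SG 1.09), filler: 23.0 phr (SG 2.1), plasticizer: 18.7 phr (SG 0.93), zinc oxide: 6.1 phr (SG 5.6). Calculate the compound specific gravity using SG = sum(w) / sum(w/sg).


Sum of weights = 147.8
Volume contributions:
  polymer: 100/1.09 = 91.7431
  filler: 23.0/2.1 = 10.9524
  plasticizer: 18.7/0.93 = 20.1075
  zinc oxide: 6.1/5.6 = 1.0893
Sum of volumes = 123.8923
SG = 147.8 / 123.8923 = 1.193

SG = 1.193


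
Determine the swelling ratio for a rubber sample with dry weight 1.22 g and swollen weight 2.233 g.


Q = W_swollen / W_dry
Q = 2.233 / 1.22
Q = 1.83

Q = 1.83


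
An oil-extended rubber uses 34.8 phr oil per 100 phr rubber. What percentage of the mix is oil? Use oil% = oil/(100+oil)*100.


Oil % = oil / (100 + oil) * 100
= 34.8 / (100 + 34.8) * 100
= 34.8 / 134.8 * 100
= 25.82%

25.82%


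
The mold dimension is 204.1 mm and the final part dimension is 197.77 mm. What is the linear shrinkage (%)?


Shrinkage = (mold - part) / mold * 100
= (204.1 - 197.77) / 204.1 * 100
= 6.33 / 204.1 * 100
= 3.1%

3.1%


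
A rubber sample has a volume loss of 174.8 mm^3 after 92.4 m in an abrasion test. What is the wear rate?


Rate = volume_loss / distance
= 174.8 / 92.4
= 1.892 mm^3/m

1.892 mm^3/m


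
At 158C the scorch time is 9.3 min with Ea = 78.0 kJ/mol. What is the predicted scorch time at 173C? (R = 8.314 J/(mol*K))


Convert temperatures: T1 = 158 + 273.15 = 431.15 K, T2 = 173 + 273.15 = 446.15 K
ts2_new = 9.3 * exp(78000 / 8.314 * (1/446.15 - 1/431.15))
1/T2 - 1/T1 = -7.7980e-05
ts2_new = 4.47 min

4.47 min


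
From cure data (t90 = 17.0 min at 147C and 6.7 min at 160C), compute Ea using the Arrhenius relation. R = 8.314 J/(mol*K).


T1 = 420.15 K, T2 = 433.15 K
1/T1 - 1/T2 = 7.1433e-05
ln(t1/t2) = ln(17.0/6.7) = 0.9311
Ea = 8.314 * 0.9311 / 7.1433e-05 = 108369.8306 J/mol
Ea = 108.37 kJ/mol

108.37 kJ/mol


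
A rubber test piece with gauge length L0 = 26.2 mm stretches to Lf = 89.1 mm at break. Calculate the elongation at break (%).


Elongation = (Lf - L0) / L0 * 100
= (89.1 - 26.2) / 26.2 * 100
= 62.9 / 26.2 * 100
= 240.1%

240.1%


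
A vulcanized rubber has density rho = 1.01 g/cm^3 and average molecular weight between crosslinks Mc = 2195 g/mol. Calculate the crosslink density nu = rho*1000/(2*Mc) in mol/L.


nu = rho * 1000 / (2 * Mc)
nu = 1.01 * 1000 / (2 * 2195)
nu = 1010.0 / 4390
nu = 0.2301 mol/L

0.2301 mol/L


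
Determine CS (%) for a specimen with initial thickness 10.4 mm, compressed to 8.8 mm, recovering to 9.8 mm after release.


CS = (t0 - recovered) / (t0 - ts) * 100
= (10.4 - 9.8) / (10.4 - 8.8) * 100
= 0.6 / 1.6 * 100
= 37.5%

37.5%


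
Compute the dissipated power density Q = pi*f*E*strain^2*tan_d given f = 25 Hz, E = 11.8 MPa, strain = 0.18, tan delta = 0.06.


Q = pi * f * E * strain^2 * tan_d
= pi * 25 * 11.8 * 0.18^2 * 0.06
= pi * 25 * 11.8 * 0.0324 * 0.06
= 1.8016

Q = 1.8016


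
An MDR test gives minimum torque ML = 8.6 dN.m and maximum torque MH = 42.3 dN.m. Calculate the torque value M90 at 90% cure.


M90 = ML + 0.9 * (MH - ML)
M90 = 8.6 + 0.9 * (42.3 - 8.6)
M90 = 8.6 + 0.9 * 33.7
M90 = 38.93 dN.m

38.93 dN.m


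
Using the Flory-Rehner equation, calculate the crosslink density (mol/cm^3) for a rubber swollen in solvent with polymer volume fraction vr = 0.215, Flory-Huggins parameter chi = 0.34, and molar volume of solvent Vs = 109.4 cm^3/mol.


ln(1 - vr) = ln(1 - 0.215) = -0.2421
Numerator = -((-0.2421) + 0.215 + 0.34 * 0.215^2) = 0.0114
Denominator = 109.4 * (0.215^(1/3) - 0.215/2) = 53.7780
nu = 0.0114 / 53.7780 = 2.1115e-04 mol/cm^3

2.1115e-04 mol/cm^3


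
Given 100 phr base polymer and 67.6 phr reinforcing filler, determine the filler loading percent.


Filler % = filler / (rubber + filler) * 100
= 67.6 / (100 + 67.6) * 100
= 67.6 / 167.6 * 100
= 40.33%

40.33%


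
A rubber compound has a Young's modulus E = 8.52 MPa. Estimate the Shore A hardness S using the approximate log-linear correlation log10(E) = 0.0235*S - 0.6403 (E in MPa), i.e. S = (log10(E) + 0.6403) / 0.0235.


log10(E) = 0.0235*S - 0.6403  =>  S = (log10(E) + 0.6403) / 0.0235
log10(8.52) = 0.930440
S = (0.930440 + 0.6403) / 0.0235 = 1.570740 / 0.0235
S = 66.8

Shore A = 66.8


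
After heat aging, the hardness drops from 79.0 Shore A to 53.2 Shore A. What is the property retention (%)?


Retention = aged / original * 100
= 53.2 / 79.0 * 100
= 67.3%

67.3%


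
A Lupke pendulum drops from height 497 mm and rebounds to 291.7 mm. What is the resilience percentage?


Resilience = h_rebound / h_drop * 100
= 291.7 / 497 * 100
= 58.7%

58.7%


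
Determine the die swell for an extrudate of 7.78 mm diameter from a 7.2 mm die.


Die swell ratio = D_extrudate / D_die
= 7.78 / 7.2
= 1.081

Die swell = 1.081


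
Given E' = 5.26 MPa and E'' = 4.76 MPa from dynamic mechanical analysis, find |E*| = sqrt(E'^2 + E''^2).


|E*| = sqrt(E'^2 + E''^2)
= sqrt(5.26^2 + 4.76^2)
= sqrt(27.6676 + 22.6576)
= 7.094 MPa

7.094 MPa


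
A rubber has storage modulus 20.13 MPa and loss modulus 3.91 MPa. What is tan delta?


tan delta = E'' / E'
= 3.91 / 20.13
= 0.1942

tan delta = 0.1942


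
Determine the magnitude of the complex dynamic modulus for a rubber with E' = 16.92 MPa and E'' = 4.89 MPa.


|E*| = sqrt(E'^2 + E''^2)
= sqrt(16.92^2 + 4.89^2)
= sqrt(286.2864 + 23.9121)
= 17.612 MPa

17.612 MPa


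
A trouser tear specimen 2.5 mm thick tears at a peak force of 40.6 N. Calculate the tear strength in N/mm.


Tear strength = force / thickness
= 40.6 / 2.5
= 16.24 N/mm

16.24 N/mm


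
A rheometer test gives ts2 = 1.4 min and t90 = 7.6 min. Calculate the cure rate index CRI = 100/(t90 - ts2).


CRI = 100 / (t90 - ts2)
= 100 / (7.6 - 1.4)
= 100 / 6.2
= 16.13 min^-1

16.13 min^-1


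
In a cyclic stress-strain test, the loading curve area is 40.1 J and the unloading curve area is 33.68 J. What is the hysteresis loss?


Hysteresis loss = loading - unloading
= 40.1 - 33.68
= 6.42 J

6.42 J


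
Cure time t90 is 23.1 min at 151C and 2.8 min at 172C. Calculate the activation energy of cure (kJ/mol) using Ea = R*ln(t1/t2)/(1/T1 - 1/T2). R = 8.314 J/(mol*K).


T1 = 424.15 K, T2 = 445.15 K
1/T1 - 1/T2 = 1.1122e-04
ln(t1/t2) = ln(23.1/2.8) = 2.1102
Ea = 8.314 * 2.1102 / 1.1122e-04 = 157740.3899 J/mol
Ea = 157.74 kJ/mol

157.74 kJ/mol


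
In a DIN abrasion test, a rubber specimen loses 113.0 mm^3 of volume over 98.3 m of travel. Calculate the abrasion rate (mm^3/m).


Rate = volume_loss / distance
= 113.0 / 98.3
= 1.15 mm^3/m

1.15 mm^3/m


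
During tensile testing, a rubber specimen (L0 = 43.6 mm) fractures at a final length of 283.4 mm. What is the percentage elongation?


Elongation = (Lf - L0) / L0 * 100
= (283.4 - 43.6) / 43.6 * 100
= 239.8 / 43.6 * 100
= 550.0%

550.0%


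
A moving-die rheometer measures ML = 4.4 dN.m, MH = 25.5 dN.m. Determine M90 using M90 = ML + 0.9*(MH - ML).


M90 = ML + 0.9 * (MH - ML)
M90 = 4.4 + 0.9 * (25.5 - 4.4)
M90 = 4.4 + 0.9 * 21.1
M90 = 23.39 dN.m

23.39 dN.m


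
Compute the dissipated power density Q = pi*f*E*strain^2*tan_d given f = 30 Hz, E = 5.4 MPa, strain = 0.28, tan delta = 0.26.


Q = pi * f * E * strain^2 * tan_d
= pi * 30 * 5.4 * 0.28^2 * 0.26
= pi * 30 * 5.4 * 0.0784 * 0.26
= 10.3742

Q = 10.3742


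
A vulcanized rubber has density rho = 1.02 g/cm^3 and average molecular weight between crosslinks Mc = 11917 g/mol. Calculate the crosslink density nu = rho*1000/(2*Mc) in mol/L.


nu = rho * 1000 / (2 * Mc)
nu = 1.02 * 1000 / (2 * 11917)
nu = 1020.0 / 23834
nu = 0.0428 mol/L

0.0428 mol/L


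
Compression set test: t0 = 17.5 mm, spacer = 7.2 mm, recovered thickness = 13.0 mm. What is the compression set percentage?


CS = (t0 - recovered) / (t0 - ts) * 100
= (17.5 - 13.0) / (17.5 - 7.2) * 100
= 4.5 / 10.3 * 100
= 43.7%

43.7%


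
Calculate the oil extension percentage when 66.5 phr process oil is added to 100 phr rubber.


Oil % = oil / (100 + oil) * 100
= 66.5 / (100 + 66.5) * 100
= 66.5 / 166.5 * 100
= 39.94%

39.94%


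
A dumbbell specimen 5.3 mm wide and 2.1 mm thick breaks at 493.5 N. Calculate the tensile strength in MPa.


Area = width * thickness = 5.3 * 2.1 = 11.13 mm^2
TS = force / area = 493.5 / 11.13 = 44.34 MPa

44.34 MPa


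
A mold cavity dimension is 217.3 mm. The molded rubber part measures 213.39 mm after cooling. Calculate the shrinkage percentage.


Shrinkage = (mold - part) / mold * 100
= (217.3 - 213.39) / 217.3 * 100
= 3.91 / 217.3 * 100
= 1.8%

1.8%


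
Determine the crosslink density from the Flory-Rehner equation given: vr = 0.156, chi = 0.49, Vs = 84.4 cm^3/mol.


ln(1 - vr) = ln(1 - 0.156) = -0.1696
Numerator = -((-0.1696) + 0.156 + 0.49 * 0.156^2) = 0.0017
Denominator = 84.4 * (0.156^(1/3) - 0.156/2) = 38.8511
nu = 0.0017 / 38.8511 = 4.3194e-05 mol/cm^3

4.3194e-05 mol/cm^3


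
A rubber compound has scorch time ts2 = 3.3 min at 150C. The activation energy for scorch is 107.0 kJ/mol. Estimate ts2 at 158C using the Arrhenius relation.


Convert temperatures: T1 = 150 + 273.15 = 423.15 K, T2 = 158 + 273.15 = 431.15 K
ts2_new = 3.3 * exp(107000 / 8.314 * (1/431.15 - 1/423.15))
1/T2 - 1/T1 = -4.3850e-05
ts2_new = 1.88 min

1.88 min


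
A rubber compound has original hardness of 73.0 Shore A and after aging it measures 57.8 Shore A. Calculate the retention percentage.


Retention = aged / original * 100
= 57.8 / 73.0 * 100
= 79.2%

79.2%


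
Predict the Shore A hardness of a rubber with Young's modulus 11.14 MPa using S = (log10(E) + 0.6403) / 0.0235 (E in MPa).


log10(E) = 0.0235*S - 0.6403  =>  S = (log10(E) + 0.6403) / 0.0235
log10(11.14) = 1.046885
S = (1.046885 + 0.6403) / 0.0235 = 1.687185 / 0.0235
S = 71.8

Shore A = 71.8


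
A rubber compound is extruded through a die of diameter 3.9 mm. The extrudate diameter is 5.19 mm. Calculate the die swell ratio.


Die swell ratio = D_extrudate / D_die
= 5.19 / 3.9
= 1.331

Die swell = 1.331


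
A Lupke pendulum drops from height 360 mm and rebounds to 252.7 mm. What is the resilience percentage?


Resilience = h_rebound / h_drop * 100
= 252.7 / 360 * 100
= 70.2%

70.2%


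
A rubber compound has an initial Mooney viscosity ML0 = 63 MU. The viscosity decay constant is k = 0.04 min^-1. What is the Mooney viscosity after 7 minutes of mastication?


ML = ML0 * exp(-k * t)
ML = 63 * exp(-0.04 * 7)
ML = 63 * 0.7558
ML = 47.61 MU

47.61 MU


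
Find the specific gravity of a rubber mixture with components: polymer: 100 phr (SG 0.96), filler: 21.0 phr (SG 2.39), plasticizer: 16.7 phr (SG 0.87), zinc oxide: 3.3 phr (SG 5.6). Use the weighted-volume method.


Sum of weights = 141.0
Volume contributions:
  polymer: 100/0.96 = 104.1667
  filler: 21.0/2.39 = 8.7866
  plasticizer: 16.7/0.87 = 19.1954
  zinc oxide: 3.3/5.6 = 0.5893
Sum of volumes = 132.7380
SG = 141.0 / 132.7380 = 1.062

SG = 1.062


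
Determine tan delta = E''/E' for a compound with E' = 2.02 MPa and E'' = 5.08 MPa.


tan delta = E'' / E'
= 5.08 / 2.02
= 2.5149

tan delta = 2.5149


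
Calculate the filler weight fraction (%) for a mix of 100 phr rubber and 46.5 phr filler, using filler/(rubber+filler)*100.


Filler % = filler / (rubber + filler) * 100
= 46.5 / (100 + 46.5) * 100
= 46.5 / 146.5 * 100
= 31.74%

31.74%


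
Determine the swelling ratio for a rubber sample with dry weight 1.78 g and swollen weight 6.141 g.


Q = W_swollen / W_dry
Q = 6.141 / 1.78
Q = 3.45

Q = 3.45


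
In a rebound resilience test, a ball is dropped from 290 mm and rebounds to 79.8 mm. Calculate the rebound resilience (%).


Resilience = h_rebound / h_drop * 100
= 79.8 / 290 * 100
= 27.5%

27.5%


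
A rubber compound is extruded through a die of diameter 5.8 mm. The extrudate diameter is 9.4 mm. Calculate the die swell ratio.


Die swell ratio = D_extrudate / D_die
= 9.4 / 5.8
= 1.621

Die swell = 1.621


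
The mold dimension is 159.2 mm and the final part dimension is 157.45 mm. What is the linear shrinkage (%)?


Shrinkage = (mold - part) / mold * 100
= (159.2 - 157.45) / 159.2 * 100
= 1.75 / 159.2 * 100
= 1.1%

1.1%


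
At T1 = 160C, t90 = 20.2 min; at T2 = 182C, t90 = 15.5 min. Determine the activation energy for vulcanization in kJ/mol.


T1 = 433.15 K, T2 = 455.15 K
1/T1 - 1/T2 = 1.1159e-04
ln(t1/t2) = ln(20.2/15.5) = 0.2648
Ea = 8.314 * 0.2648 / 1.1159e-04 = 19731.8596 J/mol
Ea = 19.73 kJ/mol

19.73 kJ/mol


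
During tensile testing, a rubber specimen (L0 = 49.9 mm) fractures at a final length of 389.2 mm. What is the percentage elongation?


Elongation = (Lf - L0) / L0 * 100
= (389.2 - 49.9) / 49.9 * 100
= 339.3 / 49.9 * 100
= 680.0%

680.0%
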